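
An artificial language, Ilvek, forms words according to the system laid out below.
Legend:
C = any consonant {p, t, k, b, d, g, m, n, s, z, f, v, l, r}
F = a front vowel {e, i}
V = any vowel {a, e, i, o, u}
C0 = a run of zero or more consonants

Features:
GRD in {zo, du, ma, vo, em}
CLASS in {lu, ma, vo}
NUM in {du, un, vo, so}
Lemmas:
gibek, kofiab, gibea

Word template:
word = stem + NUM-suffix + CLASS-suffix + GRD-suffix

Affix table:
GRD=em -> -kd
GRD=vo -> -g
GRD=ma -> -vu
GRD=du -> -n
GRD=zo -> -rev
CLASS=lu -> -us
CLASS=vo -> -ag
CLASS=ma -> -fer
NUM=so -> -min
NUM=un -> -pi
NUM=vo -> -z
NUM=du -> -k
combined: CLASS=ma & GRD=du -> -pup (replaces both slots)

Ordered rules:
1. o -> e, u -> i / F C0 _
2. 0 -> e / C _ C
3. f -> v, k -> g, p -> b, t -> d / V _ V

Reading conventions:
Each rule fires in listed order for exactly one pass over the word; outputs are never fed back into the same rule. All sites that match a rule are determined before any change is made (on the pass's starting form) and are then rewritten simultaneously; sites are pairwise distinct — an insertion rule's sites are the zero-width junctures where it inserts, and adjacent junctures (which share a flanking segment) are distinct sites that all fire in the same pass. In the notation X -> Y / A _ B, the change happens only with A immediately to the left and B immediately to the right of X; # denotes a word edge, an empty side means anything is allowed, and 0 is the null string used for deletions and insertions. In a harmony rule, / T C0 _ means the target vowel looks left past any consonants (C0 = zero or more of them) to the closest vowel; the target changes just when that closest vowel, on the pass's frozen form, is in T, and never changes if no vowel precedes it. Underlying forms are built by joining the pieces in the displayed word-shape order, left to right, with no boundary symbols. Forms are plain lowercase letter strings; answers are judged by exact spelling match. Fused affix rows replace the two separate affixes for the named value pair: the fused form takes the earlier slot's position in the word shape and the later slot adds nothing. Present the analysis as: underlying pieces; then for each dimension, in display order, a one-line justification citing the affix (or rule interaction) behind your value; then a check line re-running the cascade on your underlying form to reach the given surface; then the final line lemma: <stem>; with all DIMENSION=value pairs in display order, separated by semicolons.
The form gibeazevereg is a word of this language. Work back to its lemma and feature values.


underlying: gibea-z-fer-g
GRD=vo - signalled by the affix -g
CLASS=ma - signalled by the affix -fer
NUM=vo - signalled by the affix -z
check: gibeazferg -> gibeazferg -> gibeazefereg -> gibeazevereg
lemma: gibea; GRD=vo; CLASS=ma; NUM=vo


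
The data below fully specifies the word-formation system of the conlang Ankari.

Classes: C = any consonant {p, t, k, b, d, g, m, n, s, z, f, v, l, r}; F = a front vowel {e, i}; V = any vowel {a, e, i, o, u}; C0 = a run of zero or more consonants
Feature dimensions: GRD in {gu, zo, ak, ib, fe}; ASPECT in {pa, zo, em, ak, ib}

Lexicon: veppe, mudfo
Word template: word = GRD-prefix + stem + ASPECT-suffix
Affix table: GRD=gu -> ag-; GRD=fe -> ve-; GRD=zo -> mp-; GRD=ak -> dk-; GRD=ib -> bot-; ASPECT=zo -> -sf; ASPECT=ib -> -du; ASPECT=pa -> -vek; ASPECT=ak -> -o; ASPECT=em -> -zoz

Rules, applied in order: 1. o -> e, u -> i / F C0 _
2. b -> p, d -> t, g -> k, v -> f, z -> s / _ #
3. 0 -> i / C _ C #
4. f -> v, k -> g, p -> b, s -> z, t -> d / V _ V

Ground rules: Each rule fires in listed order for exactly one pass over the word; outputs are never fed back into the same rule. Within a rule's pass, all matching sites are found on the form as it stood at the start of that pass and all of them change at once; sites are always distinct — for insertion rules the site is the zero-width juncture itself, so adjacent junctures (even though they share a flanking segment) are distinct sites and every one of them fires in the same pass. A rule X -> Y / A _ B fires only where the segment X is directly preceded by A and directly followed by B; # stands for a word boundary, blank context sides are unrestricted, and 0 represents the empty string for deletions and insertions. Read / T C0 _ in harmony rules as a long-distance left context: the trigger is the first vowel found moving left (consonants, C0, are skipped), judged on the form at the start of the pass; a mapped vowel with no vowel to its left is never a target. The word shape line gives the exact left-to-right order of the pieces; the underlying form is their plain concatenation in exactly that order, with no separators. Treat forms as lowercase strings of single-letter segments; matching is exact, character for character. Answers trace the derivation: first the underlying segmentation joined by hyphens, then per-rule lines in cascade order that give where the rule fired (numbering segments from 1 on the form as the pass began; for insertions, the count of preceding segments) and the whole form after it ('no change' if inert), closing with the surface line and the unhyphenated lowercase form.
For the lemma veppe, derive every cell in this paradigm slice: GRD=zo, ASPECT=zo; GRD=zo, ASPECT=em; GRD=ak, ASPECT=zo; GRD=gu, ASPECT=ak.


cell GRD=zo, ASPECT=zo:
underlying: mp-veppe-sf
1. o -> e, u -> i / F C0 _: no change
2. b -> p, d -> t, g -> k, v -> f, z -> s / _ #: no change
3. 0 -> i / C _ C #: inserts after position(s) 8: mpveppesif
4. f -> v, k -> g, p -> b, s -> z, t -> d / V _ V: fires at position(s) 8: mpveppezif
surface: mpveppezif

cell GRD=zo, ASPECT=em:
underlying: mp-veppe-zoz
1. o -> e, u -> i / F C0 _: fires at position(s) 9: mpveppezez
2. b -> p, d -> t, g -> k, v -> f, z -> s / _ #: fires at position(s) 10: mpveppezes
3. 0 -> i / C _ C #: no change
4. f -> v, k -> g, p -> b, s -> z, t -> d / V _ V: no change
surface: mpveppezes

cell GRD=ak, ASPECT=zo:
underlying: dk-veppe-sf
1. o -> e, u -> i / F C0 _: no change
2. b -> p, d -> t, g -> k, v -> f, z -> s / _ #: no change
3. 0 -> i / C _ C #: inserts after position(s) 8: dkveppesif
4. f -> v, k -> g, p -> b, s -> z, t -> d / V _ V: fires at position(s) 8: dkveppezif
surface: dkveppezif

cell GRD=gu, ASPECT=ak:
underlying: ag-veppe-o
1. o -> e, u -> i / F C0 _: fires at position(s) 8: agveppee
2. b -> p, d -> t, g -> k, v -> f, z -> s / _ #: no change
3. 0 -> i / C _ C #: no change
4. f -> v, k -> g, p -> b, s -> z, t -> d / V _ V: no change
surface: agveppee


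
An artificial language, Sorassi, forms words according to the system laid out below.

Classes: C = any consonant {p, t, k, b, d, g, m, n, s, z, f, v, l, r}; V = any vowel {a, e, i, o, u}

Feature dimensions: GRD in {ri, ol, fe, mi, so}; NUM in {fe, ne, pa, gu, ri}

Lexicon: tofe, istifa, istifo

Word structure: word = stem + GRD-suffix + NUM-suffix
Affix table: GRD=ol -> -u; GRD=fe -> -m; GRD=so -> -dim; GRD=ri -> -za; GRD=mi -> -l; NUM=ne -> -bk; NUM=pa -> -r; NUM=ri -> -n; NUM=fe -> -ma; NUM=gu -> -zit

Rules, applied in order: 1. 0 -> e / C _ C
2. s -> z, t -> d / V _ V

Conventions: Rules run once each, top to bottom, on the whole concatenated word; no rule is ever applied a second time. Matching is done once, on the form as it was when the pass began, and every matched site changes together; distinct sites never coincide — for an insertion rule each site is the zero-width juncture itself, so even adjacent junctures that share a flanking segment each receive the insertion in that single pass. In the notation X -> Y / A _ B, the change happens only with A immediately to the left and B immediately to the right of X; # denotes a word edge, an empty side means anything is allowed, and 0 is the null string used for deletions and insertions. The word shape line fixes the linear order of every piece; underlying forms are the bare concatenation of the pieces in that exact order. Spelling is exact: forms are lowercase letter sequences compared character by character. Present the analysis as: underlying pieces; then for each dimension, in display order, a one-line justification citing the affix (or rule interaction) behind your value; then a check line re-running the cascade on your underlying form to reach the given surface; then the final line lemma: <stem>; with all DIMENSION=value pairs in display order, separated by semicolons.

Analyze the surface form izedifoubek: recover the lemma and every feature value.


underlying: istifo-u-bk
GRD=ol - signalled by the affix -u
NUM=ne - signalled by the affix -bk
check: istifoubk -> isetifoubek -> izedifoubek
lemma: istifo; GRD=ol; NUM=ne


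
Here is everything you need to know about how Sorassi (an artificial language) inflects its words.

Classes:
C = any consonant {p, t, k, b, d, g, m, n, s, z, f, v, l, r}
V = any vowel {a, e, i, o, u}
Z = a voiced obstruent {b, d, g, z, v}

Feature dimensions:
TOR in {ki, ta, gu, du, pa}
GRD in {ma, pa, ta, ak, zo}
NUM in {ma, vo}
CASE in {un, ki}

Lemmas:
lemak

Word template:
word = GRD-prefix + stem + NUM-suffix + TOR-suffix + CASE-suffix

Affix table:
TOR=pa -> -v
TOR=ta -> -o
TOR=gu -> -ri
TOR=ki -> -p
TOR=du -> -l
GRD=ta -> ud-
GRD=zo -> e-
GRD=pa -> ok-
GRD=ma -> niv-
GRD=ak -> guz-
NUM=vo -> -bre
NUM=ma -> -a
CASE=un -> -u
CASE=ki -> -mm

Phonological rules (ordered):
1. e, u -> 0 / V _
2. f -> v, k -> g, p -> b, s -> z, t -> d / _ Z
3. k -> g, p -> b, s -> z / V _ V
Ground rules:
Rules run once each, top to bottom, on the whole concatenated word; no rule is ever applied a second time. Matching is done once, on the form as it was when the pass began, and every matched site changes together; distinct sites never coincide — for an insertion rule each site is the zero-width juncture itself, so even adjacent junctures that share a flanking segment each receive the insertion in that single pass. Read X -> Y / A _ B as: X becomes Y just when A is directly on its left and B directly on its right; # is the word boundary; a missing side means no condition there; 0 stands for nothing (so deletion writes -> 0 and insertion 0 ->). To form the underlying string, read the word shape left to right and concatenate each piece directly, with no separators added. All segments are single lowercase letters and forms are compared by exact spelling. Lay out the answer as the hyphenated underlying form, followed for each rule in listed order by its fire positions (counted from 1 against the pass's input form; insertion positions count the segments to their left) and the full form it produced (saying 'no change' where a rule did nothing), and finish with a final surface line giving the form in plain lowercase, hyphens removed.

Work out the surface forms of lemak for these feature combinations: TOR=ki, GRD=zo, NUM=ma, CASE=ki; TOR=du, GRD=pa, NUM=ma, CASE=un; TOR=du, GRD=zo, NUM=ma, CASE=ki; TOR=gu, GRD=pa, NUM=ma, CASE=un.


cell TOR=ki, GRD=zo, NUM=ma, CASE=ki:
underlying: e-lemak-a-p-mm
1. e, u -> 0 / V _: no change
2. f -> v, k -> g, p -> b, s -> z, t -> d / _ Z: no change
3. k -> g, p -> b, s -> z / V _ V: fires at position(s) 6: elemagapmm
surface: elemagapmm

cell TOR=du, GRD=pa, NUM=ma, CASE=un:
underlying: ok-lemak-a-l-u
1. e, u -> 0 / V _: no change
2. f -> v, k -> g, p -> b, s -> z, t -> d / _ Z: no change
3. k -> g, p -> b, s -> z / V _ V: fires at position(s) 7: oklemagalu
surface: oklemagalu

cell TOR=du, GRD=zo, NUM=ma, CASE=ki:
underlying: e-lemak-a-l-mm
1. e, u -> 0 / V _: no change
2. f -> v, k -> g, p -> b, s -> z, t -> d / _ Z: no change
3. k -> g, p -> b, s -> z / V _ V: fires at position(s) 6: elemagalmm
surface: elemagalmm

cell TOR=gu, GRD=pa, NUM=ma, CASE=un:
underlying: ok-lemak-a-ri-u
1. e, u -> 0 / V _: fires at position(s) 11: oklemakari
2. f -> v, k -> g, p -> b, s -> z, t -> d / _ Z: no change
3. k -> g, p -> b, s -> z / V _ V: fires at position(s) 7: oklemagari
surface: oklemagari


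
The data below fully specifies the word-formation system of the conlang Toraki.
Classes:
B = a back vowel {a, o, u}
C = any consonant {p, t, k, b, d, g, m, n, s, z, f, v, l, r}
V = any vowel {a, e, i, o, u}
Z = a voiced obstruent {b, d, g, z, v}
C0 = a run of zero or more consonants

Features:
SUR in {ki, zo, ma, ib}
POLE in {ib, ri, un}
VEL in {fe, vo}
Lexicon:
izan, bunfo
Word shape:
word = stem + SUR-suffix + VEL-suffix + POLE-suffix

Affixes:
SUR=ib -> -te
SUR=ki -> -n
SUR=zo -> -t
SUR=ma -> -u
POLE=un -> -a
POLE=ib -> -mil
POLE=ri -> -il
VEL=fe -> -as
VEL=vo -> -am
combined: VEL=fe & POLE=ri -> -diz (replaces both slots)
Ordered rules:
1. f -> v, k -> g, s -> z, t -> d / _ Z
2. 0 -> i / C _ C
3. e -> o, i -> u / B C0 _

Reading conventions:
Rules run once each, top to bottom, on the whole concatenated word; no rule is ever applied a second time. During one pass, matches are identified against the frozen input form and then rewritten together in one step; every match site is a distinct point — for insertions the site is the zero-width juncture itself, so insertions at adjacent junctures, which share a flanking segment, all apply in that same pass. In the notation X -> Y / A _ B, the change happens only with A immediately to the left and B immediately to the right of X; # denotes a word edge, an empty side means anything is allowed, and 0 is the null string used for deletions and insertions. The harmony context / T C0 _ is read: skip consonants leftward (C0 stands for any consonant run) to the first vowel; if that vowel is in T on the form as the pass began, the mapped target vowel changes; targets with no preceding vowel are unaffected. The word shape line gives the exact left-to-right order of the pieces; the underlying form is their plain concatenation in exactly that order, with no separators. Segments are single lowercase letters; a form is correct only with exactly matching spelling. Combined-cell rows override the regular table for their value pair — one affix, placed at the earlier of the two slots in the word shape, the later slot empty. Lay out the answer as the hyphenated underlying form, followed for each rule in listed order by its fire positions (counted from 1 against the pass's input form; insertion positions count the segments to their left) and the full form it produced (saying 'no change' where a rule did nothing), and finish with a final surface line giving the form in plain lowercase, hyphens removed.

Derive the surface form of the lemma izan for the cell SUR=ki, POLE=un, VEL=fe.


underlying: izan-n-as-a
1. f -> v, k -> g, s -> z, t -> d / _ Z: no change
2. 0 -> i / C _ C: inserts after position(s) 4: izaninasa
3. e -> o, i -> u / B C0 _: fires at position(s) 5: izanunasa
surface: izanunasa


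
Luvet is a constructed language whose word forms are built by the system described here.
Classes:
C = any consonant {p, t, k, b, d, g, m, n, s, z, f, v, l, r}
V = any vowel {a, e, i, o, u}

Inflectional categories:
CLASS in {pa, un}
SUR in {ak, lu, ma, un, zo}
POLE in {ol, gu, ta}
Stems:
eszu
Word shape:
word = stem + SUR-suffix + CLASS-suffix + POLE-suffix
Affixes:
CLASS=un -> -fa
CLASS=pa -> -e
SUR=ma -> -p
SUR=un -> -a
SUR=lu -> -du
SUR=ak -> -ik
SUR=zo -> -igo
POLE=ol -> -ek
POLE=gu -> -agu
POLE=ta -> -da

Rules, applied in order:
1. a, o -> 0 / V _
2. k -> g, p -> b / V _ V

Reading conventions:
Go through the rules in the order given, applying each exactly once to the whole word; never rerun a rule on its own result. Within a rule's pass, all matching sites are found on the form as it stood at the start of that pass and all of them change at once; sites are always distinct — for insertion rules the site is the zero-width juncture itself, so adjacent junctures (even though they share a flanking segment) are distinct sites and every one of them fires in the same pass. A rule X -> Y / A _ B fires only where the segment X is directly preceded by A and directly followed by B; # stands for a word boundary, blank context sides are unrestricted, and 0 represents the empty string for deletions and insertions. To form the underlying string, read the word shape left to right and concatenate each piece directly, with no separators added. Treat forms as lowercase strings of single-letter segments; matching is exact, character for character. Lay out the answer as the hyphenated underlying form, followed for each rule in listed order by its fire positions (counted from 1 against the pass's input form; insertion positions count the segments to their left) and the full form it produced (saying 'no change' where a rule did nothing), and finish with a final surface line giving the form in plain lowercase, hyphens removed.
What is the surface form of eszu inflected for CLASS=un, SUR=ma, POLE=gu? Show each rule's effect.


underlying: eszu-p-fa-agu
1. a, o -> 0 / V _: fires at position(s) 8: eszupfagu
2. k -> g, p -> b / V _ V: no change
surface: eszupfagu


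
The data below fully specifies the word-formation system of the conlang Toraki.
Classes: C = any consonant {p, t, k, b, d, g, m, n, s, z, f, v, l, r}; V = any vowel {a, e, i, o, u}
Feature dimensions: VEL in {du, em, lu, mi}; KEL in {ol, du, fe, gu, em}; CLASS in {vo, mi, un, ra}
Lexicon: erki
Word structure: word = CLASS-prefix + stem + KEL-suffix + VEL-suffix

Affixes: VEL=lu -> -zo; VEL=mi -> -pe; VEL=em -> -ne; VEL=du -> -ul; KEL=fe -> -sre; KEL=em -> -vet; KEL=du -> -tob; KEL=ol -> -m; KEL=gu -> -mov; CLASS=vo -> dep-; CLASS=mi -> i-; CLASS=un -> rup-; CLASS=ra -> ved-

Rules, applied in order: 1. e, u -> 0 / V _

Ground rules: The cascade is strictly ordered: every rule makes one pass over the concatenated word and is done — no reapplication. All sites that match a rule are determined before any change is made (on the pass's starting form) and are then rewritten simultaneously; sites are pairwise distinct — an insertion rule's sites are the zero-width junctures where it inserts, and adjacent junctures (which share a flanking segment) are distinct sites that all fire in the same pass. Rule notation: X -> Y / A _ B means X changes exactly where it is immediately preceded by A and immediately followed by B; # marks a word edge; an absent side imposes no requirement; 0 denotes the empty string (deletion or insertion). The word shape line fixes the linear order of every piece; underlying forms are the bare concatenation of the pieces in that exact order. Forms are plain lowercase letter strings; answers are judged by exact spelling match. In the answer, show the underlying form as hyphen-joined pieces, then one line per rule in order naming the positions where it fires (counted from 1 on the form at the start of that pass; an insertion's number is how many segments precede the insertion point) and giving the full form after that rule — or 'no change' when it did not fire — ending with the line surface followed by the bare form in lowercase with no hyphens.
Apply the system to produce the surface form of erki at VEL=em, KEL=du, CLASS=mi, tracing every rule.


underlying: i-erki-tob-ne
1. e, u -> 0 / V _: fires at position(s) 2: irkitobne
surface: irkitobne


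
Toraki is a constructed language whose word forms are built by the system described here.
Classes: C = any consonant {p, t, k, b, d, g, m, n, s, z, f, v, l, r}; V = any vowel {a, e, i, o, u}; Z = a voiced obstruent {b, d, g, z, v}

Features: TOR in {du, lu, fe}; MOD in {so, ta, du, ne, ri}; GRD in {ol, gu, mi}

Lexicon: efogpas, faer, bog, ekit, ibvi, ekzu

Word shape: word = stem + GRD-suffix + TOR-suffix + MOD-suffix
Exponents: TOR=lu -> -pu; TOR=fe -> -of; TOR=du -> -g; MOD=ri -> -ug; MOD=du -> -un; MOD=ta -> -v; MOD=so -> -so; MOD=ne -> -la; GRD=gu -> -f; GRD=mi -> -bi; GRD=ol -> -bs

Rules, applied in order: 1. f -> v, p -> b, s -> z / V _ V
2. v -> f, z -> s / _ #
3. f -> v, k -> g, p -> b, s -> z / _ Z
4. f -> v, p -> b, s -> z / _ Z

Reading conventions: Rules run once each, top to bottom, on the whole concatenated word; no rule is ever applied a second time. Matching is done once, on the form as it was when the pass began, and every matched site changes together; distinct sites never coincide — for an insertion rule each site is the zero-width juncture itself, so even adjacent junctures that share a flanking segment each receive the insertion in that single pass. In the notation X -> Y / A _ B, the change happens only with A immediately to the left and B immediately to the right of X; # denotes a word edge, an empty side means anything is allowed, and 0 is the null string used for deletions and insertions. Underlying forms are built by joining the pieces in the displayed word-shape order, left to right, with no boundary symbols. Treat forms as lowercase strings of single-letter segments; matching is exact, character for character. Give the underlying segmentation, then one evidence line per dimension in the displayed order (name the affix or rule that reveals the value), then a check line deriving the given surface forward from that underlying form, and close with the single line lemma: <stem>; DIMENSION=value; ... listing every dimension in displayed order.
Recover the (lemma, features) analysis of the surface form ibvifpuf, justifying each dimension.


underlying: ibvi-f-pu-v
TOR=lu - signalled by the affix -pu
MOD=ta - signalled by the affix -v
GRD=gu - signalled by the affix -f
check: ibvifpuv -> ibvifpuv -> ibvifpuf -> ibvifpuf -> ibvifpuf
lemma: ibvi; TOR=lu; MOD=ta; GRD=gu


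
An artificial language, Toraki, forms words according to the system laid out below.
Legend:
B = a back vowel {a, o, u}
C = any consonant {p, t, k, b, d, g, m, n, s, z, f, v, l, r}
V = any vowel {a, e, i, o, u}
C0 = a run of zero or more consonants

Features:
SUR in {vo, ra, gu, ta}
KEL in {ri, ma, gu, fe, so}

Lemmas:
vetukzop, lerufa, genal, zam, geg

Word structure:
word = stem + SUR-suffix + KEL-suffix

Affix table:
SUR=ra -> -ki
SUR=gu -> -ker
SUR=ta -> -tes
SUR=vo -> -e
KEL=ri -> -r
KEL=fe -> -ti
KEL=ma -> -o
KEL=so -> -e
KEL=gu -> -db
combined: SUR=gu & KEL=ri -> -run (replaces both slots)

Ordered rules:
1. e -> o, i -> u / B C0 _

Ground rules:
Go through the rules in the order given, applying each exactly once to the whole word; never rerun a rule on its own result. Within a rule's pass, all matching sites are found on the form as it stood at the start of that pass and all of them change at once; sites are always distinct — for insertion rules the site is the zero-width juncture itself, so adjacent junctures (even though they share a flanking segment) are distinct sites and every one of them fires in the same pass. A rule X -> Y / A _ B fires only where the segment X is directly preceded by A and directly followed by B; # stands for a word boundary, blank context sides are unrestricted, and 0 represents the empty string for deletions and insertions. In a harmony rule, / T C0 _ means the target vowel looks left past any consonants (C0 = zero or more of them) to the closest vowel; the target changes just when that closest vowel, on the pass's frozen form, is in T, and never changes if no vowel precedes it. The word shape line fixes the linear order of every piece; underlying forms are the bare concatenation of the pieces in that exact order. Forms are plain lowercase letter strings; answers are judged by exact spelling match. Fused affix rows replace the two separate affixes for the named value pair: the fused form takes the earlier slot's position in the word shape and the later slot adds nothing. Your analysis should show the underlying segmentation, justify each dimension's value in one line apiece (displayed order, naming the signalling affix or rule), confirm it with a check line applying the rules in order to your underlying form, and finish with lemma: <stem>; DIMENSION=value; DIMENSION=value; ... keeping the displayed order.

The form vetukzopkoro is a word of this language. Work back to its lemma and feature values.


underlying: vetukzop-ker-o
SUR=gu - signalled by the affix -ker
KEL=ma - signalled by the affix -o
check: vetukzopkero -> vetukzopkoro
lemma: vetukzop; SUR=gu; KEL=ma


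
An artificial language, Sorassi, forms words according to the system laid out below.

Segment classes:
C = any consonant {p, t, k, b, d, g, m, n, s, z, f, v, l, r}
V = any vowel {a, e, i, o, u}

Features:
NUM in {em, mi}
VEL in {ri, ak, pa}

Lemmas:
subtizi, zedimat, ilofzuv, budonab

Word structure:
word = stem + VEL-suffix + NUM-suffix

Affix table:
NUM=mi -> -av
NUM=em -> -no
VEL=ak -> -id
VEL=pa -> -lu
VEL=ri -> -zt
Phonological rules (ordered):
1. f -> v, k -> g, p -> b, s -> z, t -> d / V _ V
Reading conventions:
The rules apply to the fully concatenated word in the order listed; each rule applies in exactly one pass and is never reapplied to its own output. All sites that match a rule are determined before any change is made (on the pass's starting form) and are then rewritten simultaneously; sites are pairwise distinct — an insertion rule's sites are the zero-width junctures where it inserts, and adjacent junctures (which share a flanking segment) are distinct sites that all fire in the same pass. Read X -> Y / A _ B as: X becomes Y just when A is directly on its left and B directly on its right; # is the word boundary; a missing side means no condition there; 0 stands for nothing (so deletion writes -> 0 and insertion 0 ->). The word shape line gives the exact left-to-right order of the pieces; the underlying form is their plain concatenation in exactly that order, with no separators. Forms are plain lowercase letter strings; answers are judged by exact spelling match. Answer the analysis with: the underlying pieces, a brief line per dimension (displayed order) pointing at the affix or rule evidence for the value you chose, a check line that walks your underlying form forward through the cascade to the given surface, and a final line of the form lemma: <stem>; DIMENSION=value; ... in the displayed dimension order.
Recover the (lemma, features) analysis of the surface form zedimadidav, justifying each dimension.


underlying: zedimat-id-av
NUM=mi - signalled by the affix -av
VEL=ak - signalled by the affix -id
check: zedimatidav -> zedimadidav
lemma: zedimat; NUM=mi; VEL=ak


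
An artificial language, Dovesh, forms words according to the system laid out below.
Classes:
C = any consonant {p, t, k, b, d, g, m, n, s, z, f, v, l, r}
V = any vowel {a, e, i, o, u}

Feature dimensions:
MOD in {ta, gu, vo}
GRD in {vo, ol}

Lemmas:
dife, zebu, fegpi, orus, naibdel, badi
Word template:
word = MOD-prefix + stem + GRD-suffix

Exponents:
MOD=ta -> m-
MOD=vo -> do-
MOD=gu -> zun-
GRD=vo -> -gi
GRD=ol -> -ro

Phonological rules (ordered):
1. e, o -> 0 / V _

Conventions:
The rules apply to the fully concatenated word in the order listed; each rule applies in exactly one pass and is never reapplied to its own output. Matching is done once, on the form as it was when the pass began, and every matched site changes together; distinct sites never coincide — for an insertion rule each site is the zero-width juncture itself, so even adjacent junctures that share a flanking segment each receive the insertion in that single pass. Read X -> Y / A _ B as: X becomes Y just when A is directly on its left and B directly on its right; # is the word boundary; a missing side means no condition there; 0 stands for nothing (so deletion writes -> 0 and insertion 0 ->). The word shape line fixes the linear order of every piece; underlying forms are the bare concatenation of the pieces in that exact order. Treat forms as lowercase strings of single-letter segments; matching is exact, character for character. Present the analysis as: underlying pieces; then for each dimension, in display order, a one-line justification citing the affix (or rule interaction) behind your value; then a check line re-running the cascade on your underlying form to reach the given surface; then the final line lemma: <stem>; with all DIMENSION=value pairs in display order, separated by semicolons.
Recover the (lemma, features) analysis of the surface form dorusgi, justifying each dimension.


underlying: do-orus-gi
MOD=vo - signalled by the affix do-
GRD=vo - signalled by the affix -gi
check: doorusgi -> dorusgi
lemma: orus; MOD=vo; GRD=vo


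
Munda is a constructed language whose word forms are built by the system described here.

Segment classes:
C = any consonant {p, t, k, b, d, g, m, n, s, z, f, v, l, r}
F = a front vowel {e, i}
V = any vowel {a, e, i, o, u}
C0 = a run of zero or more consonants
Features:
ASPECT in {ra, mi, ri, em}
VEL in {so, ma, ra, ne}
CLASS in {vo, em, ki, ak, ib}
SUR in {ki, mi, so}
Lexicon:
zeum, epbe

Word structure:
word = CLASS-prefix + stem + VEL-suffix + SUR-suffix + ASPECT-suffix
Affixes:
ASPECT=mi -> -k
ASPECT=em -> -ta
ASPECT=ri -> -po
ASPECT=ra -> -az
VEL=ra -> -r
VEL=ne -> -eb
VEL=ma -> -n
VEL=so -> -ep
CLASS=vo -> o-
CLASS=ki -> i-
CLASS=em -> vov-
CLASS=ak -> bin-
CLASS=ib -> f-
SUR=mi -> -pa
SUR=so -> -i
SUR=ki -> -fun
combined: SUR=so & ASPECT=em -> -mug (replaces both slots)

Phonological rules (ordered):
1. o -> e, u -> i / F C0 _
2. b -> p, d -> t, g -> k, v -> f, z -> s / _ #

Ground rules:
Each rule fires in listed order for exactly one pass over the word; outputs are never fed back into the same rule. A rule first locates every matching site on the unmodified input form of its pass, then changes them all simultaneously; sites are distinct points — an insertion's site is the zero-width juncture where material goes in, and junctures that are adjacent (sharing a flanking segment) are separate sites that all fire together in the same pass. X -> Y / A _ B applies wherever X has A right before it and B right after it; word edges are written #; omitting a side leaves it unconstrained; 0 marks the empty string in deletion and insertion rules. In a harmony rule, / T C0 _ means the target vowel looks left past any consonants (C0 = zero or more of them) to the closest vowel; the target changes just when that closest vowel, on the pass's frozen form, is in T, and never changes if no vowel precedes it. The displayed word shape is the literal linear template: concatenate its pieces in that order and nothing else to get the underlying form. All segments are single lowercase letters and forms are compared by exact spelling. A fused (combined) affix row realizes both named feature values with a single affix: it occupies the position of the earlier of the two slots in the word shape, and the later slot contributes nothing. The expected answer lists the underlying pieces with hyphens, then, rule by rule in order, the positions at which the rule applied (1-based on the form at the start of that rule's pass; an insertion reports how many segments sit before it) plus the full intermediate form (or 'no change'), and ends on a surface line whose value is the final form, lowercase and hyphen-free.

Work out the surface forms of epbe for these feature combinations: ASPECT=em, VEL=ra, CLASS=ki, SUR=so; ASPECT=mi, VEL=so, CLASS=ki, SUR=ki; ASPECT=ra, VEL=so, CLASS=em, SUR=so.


cell ASPECT=em, VEL=ra, CLASS=ki, SUR=so:
underlying: i-epbe-r-mug
1. o -> e, u -> i / F C0 _: fires at position(s) 8: iepbermig
2. b -> p, d -> t, g -> k, v -> f, z -> s / _ #: fires at position(s) 9: iepbermik
surface: iepbermik

cell ASPECT=mi, VEL=so, CLASS=ki, SUR=ki:
underlying: i-epbe-ep-fun-k
1. o -> e, u -> i / F C0 _: fires at position(s) 9: iepbeepfink
2. b -> p, d -> t, g -> k, v -> f, z -> s / _ #: no change
surface: iepbeepfink

cell ASPECT=ra, VEL=so, CLASS=em, SUR=so:
underlying: vov-epbe-ep-i-az
1. o -> e, u -> i / F C0 _: no change
2. b -> p, d -> t, g -> k, v -> f, z -> s / _ #: fires at position(s) 12: vovepbeepias
surface: vovepbeepias


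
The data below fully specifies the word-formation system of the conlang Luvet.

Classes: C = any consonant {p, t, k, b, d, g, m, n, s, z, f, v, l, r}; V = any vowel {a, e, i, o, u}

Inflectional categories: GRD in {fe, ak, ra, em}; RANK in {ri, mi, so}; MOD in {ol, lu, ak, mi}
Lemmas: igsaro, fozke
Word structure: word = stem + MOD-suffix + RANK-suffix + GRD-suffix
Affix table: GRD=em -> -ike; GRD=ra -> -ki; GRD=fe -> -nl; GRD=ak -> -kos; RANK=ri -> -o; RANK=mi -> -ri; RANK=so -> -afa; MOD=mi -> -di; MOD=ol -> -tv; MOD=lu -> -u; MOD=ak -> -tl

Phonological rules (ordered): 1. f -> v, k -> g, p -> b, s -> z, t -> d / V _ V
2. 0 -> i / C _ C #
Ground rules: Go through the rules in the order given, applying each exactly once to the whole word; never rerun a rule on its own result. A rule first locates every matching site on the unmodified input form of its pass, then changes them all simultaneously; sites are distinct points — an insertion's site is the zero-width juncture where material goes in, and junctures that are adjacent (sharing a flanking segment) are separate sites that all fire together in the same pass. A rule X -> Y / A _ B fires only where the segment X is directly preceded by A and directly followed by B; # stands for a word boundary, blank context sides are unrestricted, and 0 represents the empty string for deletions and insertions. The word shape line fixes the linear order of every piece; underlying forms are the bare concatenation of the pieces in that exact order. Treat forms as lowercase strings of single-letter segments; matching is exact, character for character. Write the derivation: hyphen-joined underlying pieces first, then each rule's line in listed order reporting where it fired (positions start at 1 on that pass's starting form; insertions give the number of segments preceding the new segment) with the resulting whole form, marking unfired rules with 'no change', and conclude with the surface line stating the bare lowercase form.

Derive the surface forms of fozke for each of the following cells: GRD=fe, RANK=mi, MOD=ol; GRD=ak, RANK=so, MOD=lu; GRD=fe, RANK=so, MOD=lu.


cell GRD=fe, RANK=mi, MOD=ol:
underlying: fozke-tv-ri-nl
1. f -> v, k -> g, p -> b, s -> z, t -> d / V _ V: no change
2. 0 -> i / C _ C #: inserts after position(s) 10: fozketvrinil
surface: fozketvrinil

cell GRD=ak, RANK=so, MOD=lu:
underlying: fozke-u-afa-kos
1. f -> v, k -> g, p -> b, s -> z, t -> d / V _ V: fires at position(s) 8, 10: fozkeuavagos
2. 0 -> i / C _ C #: no change
surface: fozkeuavagos

cell GRD=fe, RANK=so, MOD=lu:
underlying: fozke-u-afa-nl
1. f -> v, k -> g, p -> b, s -> z, t -> d / V _ V: fires at position(s) 8: fozkeuavanl
2. 0 -> i / C _ C #: inserts after position(s) 10: fozkeuavanil
surface: fozkeuavanil


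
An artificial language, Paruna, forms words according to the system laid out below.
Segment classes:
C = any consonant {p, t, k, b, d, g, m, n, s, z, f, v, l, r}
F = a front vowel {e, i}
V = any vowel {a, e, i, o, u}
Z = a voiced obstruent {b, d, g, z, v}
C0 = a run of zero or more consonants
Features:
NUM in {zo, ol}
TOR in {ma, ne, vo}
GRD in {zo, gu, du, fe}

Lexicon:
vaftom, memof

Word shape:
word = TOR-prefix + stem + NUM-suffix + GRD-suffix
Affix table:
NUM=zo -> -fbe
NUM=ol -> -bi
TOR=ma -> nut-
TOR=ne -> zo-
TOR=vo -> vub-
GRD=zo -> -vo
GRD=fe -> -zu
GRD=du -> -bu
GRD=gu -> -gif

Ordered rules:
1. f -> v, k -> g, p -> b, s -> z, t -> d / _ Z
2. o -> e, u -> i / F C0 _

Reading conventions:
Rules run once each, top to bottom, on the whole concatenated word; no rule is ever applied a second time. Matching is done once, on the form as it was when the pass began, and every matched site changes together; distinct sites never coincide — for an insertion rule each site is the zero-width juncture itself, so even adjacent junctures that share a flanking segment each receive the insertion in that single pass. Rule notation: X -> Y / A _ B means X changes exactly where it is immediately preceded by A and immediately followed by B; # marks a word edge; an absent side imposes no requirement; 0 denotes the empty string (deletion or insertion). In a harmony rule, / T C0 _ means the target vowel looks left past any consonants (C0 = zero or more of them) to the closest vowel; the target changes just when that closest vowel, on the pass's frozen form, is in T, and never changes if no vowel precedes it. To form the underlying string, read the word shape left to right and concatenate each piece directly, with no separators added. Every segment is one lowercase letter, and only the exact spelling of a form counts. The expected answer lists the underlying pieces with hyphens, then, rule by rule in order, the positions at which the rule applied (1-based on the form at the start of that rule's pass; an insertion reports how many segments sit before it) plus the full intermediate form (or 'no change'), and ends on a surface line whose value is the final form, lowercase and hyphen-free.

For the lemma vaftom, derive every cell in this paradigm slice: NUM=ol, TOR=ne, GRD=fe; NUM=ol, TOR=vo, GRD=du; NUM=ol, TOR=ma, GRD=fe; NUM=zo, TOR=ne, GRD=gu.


cell NUM=ol, TOR=ne, GRD=fe:
underlying: zo-vaftom-bi-zu
1. f -> v, k -> g, p -> b, s -> z, t -> d / _ Z: no change
2. o -> e, u -> i / F C0 _: fires at position(s) 12: zovaftombizi
surface: zovaftombizi

cell NUM=ol, TOR=vo, GRD=du:
underlying: vub-vaftom-bi-bu
1. f -> v, k -> g, p -> b, s -> z, t -> d / _ Z: no change
2. o -> e, u -> i / F C0 _: fires at position(s) 13: vubvaftombibi
surface: vubvaftombibi

cell NUM=ol, TOR=ma, GRD=fe:
underlying: nut-vaftom-bi-zu
1. f -> v, k -> g, p -> b, s -> z, t -> d / _ Z: fires at position(s) 3: nudvaftombizu
2. o -> e, u -> i / F C0 _: fires at position(s) 13: nudvaftombizi
surface: nudvaftombizi

cell NUM=zo, TOR=ne, GRD=gu:
underlying: zo-vaftom-fbe-gif
1. f -> v, k -> g, p -> b, s -> z, t -> d / _ Z: fires at position(s) 9: zovaftomvbegif
2. o -> e, u -> i / F C0 _: no change
surface: zovaftomvbegif


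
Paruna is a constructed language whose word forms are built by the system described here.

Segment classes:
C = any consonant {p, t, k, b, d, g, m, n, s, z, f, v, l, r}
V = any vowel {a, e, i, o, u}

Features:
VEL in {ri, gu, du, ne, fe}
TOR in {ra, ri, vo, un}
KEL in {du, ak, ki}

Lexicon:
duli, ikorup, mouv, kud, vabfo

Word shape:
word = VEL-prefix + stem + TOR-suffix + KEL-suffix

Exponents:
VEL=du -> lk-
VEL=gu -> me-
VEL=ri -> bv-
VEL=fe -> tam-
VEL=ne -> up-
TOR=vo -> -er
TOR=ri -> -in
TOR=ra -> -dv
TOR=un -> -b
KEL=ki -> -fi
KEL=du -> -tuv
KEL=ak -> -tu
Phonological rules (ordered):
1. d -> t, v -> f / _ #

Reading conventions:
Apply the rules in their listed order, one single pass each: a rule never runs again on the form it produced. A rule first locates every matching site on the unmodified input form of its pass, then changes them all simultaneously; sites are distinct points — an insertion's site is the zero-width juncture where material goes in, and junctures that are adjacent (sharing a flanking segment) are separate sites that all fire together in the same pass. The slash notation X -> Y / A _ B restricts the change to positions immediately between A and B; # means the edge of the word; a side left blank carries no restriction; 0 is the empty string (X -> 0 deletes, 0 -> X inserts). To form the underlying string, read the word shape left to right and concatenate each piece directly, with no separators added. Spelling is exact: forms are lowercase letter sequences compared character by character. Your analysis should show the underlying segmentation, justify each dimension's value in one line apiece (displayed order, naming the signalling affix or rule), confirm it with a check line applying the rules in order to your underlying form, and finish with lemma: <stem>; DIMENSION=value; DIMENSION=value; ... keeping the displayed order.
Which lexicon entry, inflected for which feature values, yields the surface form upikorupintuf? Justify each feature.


underlying: up-ikorup-in-tuv
VEL=ne - signalled by the affix up-
TOR=ri - signalled by the affix -in
KEL=du - signalled by the affix -tuv
check: upikorupintuv -> upikorupintuf
lemma: ikorup; VEL=ne; TOR=ri; KEL=du


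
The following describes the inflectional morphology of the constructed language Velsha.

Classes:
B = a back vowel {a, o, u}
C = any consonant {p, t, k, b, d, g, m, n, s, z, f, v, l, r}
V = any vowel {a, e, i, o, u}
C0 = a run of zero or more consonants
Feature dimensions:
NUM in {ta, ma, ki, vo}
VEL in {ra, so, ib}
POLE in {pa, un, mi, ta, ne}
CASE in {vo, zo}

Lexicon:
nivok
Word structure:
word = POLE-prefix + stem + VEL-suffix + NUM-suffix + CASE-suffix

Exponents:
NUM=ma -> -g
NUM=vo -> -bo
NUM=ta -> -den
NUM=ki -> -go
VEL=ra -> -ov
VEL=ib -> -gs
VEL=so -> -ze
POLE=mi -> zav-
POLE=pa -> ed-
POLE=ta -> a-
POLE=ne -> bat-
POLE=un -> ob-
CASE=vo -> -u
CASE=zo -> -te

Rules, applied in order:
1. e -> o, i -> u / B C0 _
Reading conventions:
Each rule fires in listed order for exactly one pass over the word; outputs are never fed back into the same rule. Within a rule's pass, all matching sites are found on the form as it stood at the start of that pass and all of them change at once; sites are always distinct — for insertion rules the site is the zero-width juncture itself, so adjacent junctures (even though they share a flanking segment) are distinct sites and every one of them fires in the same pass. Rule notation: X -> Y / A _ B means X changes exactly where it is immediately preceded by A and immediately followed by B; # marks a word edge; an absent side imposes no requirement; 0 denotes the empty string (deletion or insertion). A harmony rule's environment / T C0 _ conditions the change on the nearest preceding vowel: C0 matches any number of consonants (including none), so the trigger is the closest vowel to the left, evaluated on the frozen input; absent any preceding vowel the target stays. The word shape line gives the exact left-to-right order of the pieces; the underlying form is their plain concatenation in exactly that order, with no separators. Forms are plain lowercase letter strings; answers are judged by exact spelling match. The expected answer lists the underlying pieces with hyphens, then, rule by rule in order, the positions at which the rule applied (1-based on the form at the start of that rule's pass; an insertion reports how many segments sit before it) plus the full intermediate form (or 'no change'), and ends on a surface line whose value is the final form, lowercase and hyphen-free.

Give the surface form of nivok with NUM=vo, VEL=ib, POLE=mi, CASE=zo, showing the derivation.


underlying: zav-nivok-gs-bo-te
1. e -> o, i -> u / B C0 _: fires at position(s) 5, 14: zavnuvokgsboto
surface: zavnuvokgsboto
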